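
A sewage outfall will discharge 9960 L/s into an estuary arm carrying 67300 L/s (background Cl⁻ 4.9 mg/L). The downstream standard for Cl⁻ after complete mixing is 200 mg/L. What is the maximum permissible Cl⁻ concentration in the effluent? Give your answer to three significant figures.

At the limit, (Qr·Cr + Qe·Cₑ)/(Qr + Qe) = 200:
Cₑ = (77260·200 − 67300·4.900) / 9960 = 1518 mg/L.

1520 mg/L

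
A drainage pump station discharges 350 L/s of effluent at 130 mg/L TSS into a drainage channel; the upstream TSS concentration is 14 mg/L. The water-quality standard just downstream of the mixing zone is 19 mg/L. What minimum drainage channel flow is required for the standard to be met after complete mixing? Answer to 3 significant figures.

7770 L/s

Set C_mix = 19: (Q·14.00 + 350.0·130.0) / (Q + 350.0) = 19
→ Q = 350.0·(130.0 − 19)/(19 − 14.00) = 7770 L/s.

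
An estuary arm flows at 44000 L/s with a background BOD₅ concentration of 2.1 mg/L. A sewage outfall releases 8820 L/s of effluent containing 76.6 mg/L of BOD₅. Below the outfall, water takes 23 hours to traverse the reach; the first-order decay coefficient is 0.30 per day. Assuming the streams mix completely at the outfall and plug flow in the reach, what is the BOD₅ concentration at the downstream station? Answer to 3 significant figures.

10.9 mg/L

After mixing, C = (44000·2.100 + 8820·76.60) / 52820 = 768000/52820 = 14.54 mg/L.
Decay over the reach: 14.54·exp(−kt) = 14.54·0.7501 = 10.91 mg/L.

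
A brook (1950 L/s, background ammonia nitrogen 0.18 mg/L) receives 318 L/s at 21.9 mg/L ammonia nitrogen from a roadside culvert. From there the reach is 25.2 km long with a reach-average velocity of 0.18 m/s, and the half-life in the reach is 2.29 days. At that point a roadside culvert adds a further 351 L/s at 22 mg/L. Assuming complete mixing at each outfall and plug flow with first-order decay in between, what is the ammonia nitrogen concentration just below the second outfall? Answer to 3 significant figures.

4.66 mg/L

Mixed concentration C = ΣQC/ΣQ = (1950·0.1800 + 318.0·21.90) / 2268 = 7315/2268 = 3.225 mg/L; combined flow 2268 L/s.
Travel time t = 25.2·1000 / 0.18 = 140000 s = 38.89 h.
Half-life 2.29 d → k = ln 2 / 2.29 = 0.3027 d⁻¹.
Applying C = C₀e^(−kt): 3.225 × 0.6123 = 1.975 mg/L.
At the second outfall, C = (2268·1.975 + 351.0·22.00) / (2268 + 351.0) = 4.659 mg/L.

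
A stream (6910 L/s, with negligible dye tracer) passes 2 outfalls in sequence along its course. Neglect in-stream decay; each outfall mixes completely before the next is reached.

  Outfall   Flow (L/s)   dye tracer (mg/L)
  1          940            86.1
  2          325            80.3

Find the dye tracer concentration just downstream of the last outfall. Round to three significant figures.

Below outfall 1: Q → 7850 L/s, C = (6910·0 + 940.0·86.10)/7850 = 10.31 mg/L.
Below outfall 2: Q → 8175 L/s, C = (7850·10.31 + 325.0·80.30)/8175 = 13.09 mg/L.

13.1 mg/L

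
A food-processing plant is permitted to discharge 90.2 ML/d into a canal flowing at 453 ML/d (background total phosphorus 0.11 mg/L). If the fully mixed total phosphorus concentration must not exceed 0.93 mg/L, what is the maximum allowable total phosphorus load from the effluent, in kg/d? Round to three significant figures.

455 kg/d

Mass balance at the limit: 453.0·0.1100 + 90.20·Cₑ = 543.2·0.93 → Cₑ = 5.048 mg/L.
90.20 ML/d = 1.044 m³/s. Load = 1.044 m³/s × 5.048 g/m³ × 86 400 s/d = 455.3 kg/d.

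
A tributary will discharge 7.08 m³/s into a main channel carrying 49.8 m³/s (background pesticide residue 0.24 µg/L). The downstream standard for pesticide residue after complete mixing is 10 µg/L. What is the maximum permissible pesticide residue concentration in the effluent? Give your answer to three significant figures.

78.7 µg/L

At the limit, (Qr·Cr + Qe·Cₑ)/(Qr + Qe) = 10:
Cₑ = (56.88·10 − 49.80·0.2400) / 7.080 = 78.65 µg/L.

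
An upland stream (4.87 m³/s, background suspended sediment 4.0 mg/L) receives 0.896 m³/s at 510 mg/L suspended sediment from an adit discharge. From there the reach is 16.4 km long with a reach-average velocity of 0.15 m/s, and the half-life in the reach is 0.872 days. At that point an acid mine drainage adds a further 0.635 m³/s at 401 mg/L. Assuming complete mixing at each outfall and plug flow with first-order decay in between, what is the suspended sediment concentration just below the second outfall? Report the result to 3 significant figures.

67.0 mg/L

Conservation of mass: C = (4.870·4.000 + 0.8960·510.0) / 5.766 = 476.4/5.766 = 82.63 mg/L; combined flow 5.766 m³/s.
Travel time t = 16.4·1000 / 0.15 = 109300 s = 30.37 h.
Half-life 0.872 d → k = ln 2 / 0.872 = 0.7949 d⁻¹.
First-order decay: C = 82.63·exp(−k·t) = 82.63·0.3657 = 30.22 mg/L.
At the second outfall, C = (5.766·30.22 + 0.6350·401.0) / (5.766 + 0.6350) = 67.00 mg/L.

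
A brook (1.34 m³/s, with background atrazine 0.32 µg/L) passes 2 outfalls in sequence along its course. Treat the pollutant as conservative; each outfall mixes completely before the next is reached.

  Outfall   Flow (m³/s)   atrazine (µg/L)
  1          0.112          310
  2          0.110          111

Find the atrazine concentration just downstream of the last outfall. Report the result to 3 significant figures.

Below outfall 1: Q → 1.452 m³/s, C = (1.340·0.3200 + 0.1120·310.0)/1.452 = 24.21 µg/L.
Below outfall 2: Q → 1.562 m³/s, C = (1.452·24.21 + 0.1100·111.0)/1.562 = 30.32 µg/L.

30.3 µg/L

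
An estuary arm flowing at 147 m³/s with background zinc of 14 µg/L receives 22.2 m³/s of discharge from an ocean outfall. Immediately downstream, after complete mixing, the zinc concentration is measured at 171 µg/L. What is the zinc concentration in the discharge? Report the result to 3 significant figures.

1210 µg/L

Mass balance: 147.0·14.00 + 22.20·Cₑ = 169.2·171.0
→ Cₑ = (169.2·171.0 − 147.0·14.00) / 22.20 = 1211 µg/L.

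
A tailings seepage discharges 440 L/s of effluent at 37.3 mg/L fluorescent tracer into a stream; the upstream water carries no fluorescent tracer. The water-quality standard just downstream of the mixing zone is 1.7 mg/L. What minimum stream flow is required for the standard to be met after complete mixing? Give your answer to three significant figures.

9210 L/s

Set C_mix = 1.7: (Q·0 + 440.0·37.30) / (Q + 440.0) = 1.7
→ Q = 440.0·(37.30 − 1.7)/(1.7 − 0) = 9214 L/s.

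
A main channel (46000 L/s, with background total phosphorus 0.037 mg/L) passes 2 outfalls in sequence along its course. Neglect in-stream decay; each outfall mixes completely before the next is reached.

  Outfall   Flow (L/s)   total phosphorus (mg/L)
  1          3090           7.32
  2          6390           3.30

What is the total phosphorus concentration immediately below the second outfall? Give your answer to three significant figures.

0.818 mg/L

Outfall 1: combined Q = 49090 L/s; C = (46000·0.03700 + 3090·7.320)/49090 = 0.4954 mg/L.
Outfall 2: combined Q = 55480 L/s; C = (49090·0.4954 + 6390·3.300)/55480 = 0.8185 mg/L.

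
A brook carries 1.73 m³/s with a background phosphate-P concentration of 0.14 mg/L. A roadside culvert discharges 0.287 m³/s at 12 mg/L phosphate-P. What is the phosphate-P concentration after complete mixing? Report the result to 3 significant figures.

Mass balance: C = (1.730·0.1400 + 0.2870·12.00) / 2.017 = 3.686/2.017 = 1.828 mg/L.

1.83 mg/L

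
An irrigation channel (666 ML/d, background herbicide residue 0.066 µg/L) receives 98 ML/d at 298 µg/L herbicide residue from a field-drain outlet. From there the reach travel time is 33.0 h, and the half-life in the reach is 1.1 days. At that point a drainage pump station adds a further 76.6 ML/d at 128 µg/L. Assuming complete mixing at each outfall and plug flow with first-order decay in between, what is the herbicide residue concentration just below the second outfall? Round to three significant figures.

26.3 µg/L

Mixed concentration C = ΣQC/ΣQ = (666.0·0.06600 + 98.00·298.0) / 764.0 = 29250/764.0 = 38.28 µg/L; combined flow 764.0 ML/d.
Half-life 1.1 d → k = ln 2 / 1.1 = 0.6301 d⁻¹.
Applying C = C₀e^(−kt): 38.28 × 0.4204 = 16.10 µg/L.
At the second outfall, C = (764.0·16.10 + 76.60·128.0) / (764.0 + 76.60) = 26.29 µg/L.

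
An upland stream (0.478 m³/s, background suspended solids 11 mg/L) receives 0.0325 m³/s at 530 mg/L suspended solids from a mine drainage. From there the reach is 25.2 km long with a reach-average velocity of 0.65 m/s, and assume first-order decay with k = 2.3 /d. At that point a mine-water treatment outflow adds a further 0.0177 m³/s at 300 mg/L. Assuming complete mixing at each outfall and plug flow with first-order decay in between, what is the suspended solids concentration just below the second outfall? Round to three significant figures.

25.2 mg/L

Mixed concentration C = ΣQC/ΣQ = (0.4780·11.00 + 0.03250·530.0) / 0.5105 = 22.48/0.5105 = 44.04 mg/L; combined flow 0.5105 m³/s.
Travel time t = 25.2·1000 / 0.65 = 38770 s = 10.77 h.
Decay over the reach: 44.04·exp(−kt) = 44.04·0.3563 = 15.69 mg/L.
Second outfall: C = (0.5105·15.69 + 0.01770·300.0)/0.5282 = 25.22 mg/L.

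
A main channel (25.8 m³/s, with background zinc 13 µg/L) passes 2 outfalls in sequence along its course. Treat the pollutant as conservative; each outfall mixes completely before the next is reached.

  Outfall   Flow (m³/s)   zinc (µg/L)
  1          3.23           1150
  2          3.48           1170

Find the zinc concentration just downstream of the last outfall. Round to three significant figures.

Outfall 1: combined Q = 29.03 m³/s; C = (25.80·13.00 + 3.230·1150)/29.03 = 139.5 µg/L.
Outfall 2: combined Q = 32.51 m³/s; C = (29.03·139.5 + 3.480·1170)/32.51 = 249.8 µg/L.

250 µg/L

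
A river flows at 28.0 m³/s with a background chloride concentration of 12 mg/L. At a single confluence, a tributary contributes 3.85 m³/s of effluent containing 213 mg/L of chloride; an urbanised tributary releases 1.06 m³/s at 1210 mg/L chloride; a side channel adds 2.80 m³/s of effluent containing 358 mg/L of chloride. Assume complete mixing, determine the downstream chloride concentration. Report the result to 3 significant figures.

Conservation of mass: C = (28.00·12.00 + 3.850·213.0 + 1.060·1210 + 2.800·358.0) / 35.71 = 3441/35.71 = 96.36 mg/L.

96.4 mg/L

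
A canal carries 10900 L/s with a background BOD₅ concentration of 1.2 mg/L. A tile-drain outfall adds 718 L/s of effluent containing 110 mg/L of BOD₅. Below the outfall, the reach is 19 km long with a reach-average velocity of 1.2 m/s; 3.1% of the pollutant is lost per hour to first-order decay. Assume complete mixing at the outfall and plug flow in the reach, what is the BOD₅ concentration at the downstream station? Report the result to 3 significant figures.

Flow-weighted average: C = (10900·1.200 + 718.0·110.0) / 11620 = 92060/11620 = 7.924 mg/L.
Travel time t = 19·1000 / 1.2 = 15830 s = 4.398 h.
3.1%/h lost → k = −ln(1 − 0.031) = 0.03149 h⁻¹.
Applying C = C₀e^(−kt): 7.924 × 0.8707 = 6.899 mg/L.

6.90 mg/L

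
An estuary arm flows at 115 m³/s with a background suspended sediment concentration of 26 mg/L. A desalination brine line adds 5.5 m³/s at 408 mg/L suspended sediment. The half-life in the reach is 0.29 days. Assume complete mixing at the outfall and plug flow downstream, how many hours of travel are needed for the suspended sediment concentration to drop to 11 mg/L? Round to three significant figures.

Mixed concentration C = ΣQC/ΣQ = (115.0·26.00 + 5.500·408.0) / 120.5 = 5234/120.5 = 43.44 mg/L.
Half-life 0.29 d → k = ln 2 / 0.29 = 2.390 d⁻¹.
43.44·exp(−k·t) = 11 → t = ln(43.44/11)/k = 49650 s = 13.79 h.

13.8 h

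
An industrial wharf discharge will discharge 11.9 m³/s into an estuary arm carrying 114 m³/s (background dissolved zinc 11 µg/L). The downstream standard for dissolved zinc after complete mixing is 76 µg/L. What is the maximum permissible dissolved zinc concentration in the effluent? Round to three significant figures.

At the limit, (Qr·Cr + Qe·Cₑ)/(Qr + Qe) = 76:
Cₑ = (125.9·76 − 114.0·11.00) / 11.90 = 698.7 µg/L.

699 µg/L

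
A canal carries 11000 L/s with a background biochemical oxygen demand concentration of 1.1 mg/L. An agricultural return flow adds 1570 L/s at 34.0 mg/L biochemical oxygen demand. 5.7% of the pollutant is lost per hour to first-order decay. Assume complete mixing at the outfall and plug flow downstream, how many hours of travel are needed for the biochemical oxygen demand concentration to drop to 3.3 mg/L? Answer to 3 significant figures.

7.78 h

Mass balance: C = (11000·1.100 + 1570·34.00) / 12570 = 65480/12570 = 5.209 mg/L.
5.7%/h lost → k = −ln(1 − 0.057) = 0.05869 h⁻¹.
5.209·exp(−k·t) = 3.3 → t = ln(5.209/3.3)/k = 28000 s = 7.778 h.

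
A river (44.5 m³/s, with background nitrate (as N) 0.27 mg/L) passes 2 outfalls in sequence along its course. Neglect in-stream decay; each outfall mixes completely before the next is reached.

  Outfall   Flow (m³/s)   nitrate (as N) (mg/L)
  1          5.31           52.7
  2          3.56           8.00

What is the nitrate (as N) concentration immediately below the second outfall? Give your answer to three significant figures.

Below outfall 1: Q → 49.81 m³/s, C = (44.50·0.2700 + 5.310·52.70)/49.81 = 5.859 mg/L.
Below outfall 2: Q → 53.37 m³/s, C = (49.81·5.859 + 3.560·8.000)/53.37 = 6.002 mg/L.

6.00 mg/L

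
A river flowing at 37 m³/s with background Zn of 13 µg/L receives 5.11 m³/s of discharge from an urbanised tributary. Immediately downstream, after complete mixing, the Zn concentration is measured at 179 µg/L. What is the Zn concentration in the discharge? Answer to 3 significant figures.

Mass balance: 37.00·13.00 + 5.110·Cₑ = 42.11·179.0
→ Cₑ = (42.11·179.0 − 37.00·13.00) / 5.110 = 1381 µg/L.

1380 µg/L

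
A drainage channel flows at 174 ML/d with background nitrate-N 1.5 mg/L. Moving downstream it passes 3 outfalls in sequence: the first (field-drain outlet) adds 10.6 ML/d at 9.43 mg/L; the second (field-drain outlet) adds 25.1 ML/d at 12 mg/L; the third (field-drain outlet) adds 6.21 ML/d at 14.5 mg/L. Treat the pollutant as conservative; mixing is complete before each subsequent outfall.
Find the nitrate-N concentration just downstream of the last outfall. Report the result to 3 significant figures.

3.48 mg/L

Below outfall 1: Q → 184.6 ML/d, C = (174.0·1.500 + 10.60·9.430)/184.6 = 1.955 mg/L.
Below outfall 2: Q → 209.7 ML/d, C = (184.6·1.955 + 25.10·12.00)/209.7 = 3.158 mg/L.
Below outfall 3: Q → 215.9 ML/d, C = (209.7·3.158 + 6.210·14.50)/215.9 = 3.484 mg/L.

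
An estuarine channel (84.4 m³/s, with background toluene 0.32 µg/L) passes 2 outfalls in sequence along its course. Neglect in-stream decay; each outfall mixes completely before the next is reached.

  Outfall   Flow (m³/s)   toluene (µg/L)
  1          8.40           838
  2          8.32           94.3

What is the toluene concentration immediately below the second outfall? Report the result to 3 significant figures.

77.6 µg/L

After outfall 1: Q = 84.40 + 8.400 = 92.80 m³/s; C = (84.40·0.3200 + 8.400·838.0)/92.80 = 76.14 µg/L.
After outfall 2: Q = 92.80 + 8.320 = 101.1 m³/s; C = (92.80·76.14 + 8.320·94.30)/101.1 = 77.64 µg/L.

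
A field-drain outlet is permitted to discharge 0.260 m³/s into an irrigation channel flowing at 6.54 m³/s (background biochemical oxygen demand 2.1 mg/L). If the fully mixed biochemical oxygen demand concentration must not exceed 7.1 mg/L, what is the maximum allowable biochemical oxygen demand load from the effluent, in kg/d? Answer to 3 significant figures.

Mass balance at the limit: 6.540·2.100 + 0.2600·Cₑ = 6.800·7.1 → Cₑ = 132.9 mg/L.
Load = 0.2600 m³/s × 132.9 g/m³ × 86 400 s/d = 2985 kg/d.

2980 kg/d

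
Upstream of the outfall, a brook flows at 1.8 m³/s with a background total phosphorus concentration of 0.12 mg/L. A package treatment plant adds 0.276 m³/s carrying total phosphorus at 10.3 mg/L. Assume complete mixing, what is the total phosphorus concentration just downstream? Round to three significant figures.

1.47 mg/L

Flow-weighted average: C = (1.800·0.1200 + 0.2760·10.30) / 2.076 = 3.059/2.076 = 1.473 mg/L.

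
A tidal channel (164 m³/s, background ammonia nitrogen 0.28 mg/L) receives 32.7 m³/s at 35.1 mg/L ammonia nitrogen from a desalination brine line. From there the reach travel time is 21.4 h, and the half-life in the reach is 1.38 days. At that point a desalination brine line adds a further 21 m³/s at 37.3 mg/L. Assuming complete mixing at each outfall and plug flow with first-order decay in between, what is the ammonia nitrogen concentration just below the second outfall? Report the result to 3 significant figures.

7.10 mg/L

Conservation of mass: C = (164.0·0.2800 + 32.70·35.10) / 196.7 = 1194/196.7 = 6.069 mg/L; combined flow 196.7 m³/s.
Half-life 1.38 d → k = ln 2 / 1.38 = 0.5023 d⁻¹.
Decay over the reach: 6.069·exp(−kt) = 6.069·0.6390 = 3.878 mg/L.
Second outfall: C = (196.7·3.878 + 21.00·37.30)/217.7 = 7.102 mg/L.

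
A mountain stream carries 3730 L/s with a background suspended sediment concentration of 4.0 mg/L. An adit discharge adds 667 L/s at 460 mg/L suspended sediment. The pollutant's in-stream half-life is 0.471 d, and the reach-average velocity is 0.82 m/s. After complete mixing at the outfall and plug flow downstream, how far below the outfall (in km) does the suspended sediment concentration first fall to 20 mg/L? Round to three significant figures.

Mass balance: C = (3730·4.000 + 667.0·460.0) / 4397 = 321700/4397 = 73.17 mg/L.
Half-life 0.471 d → k = ln 2 / 0.471 = 1.472 d⁻¹.
Set 73.17·exp(−k·t) = 20 → t = ln(73.17/20)/k = 76150 s = 21.15 h.
Distance = v·t = 0.82·76150 = 62440 m = 62.44 km.

62.4 km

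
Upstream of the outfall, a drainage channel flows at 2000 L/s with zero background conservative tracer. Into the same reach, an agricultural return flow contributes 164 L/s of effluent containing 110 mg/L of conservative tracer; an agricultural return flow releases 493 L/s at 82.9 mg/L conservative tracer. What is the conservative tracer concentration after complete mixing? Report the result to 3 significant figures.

22.2 mg/L

Flow-weighted average: C = (2000·0 + 164.0·110.0 + 493.0·82.90) / 2657 = 58910/2657 = 22.17 mg/L.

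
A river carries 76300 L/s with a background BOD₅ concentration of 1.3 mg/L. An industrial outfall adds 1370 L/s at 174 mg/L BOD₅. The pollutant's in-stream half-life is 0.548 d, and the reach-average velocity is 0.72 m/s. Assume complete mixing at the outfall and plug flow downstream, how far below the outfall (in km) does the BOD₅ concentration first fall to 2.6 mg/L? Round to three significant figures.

25.3 km

Mass balance: C = (76300·1.300 + 1370·174.0) / 77670 = 337600/77670 = 4.346 mg/L.
Half-life 0.548 d → k = ln 2 / 0.548 = 1.265 d⁻¹.
Set 4.346·exp(−k·t) = 2.6 → t = ln(4.346/2.6)/k = 35100 s = 9.749 h.
Distance = v·t = 0.72·35100 = 25270 m = 25.27 km.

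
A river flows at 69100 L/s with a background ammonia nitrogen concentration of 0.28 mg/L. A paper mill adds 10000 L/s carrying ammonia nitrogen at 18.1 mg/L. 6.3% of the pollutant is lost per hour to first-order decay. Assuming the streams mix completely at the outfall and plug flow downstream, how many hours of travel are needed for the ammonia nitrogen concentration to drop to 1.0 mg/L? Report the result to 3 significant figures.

Mixed concentration C = ΣQC/ΣQ = (69100·0.2800 + 10000·18.10) / 79100 = 200300/79100 = 2.533 mg/L.
6.3%/h lost → k = −ln(1 − 0.063) = 0.06507 h⁻¹.
2.533·exp(−k·t) = 1.0 → t = ln(2.533/1.0)/k = 51410 s = 14.28 h.

14.3 h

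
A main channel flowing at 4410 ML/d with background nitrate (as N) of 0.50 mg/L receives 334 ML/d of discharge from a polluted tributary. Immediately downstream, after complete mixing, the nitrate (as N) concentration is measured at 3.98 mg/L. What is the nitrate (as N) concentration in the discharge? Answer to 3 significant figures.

49.9 mg/L

Mass balance: 4410·0.5000 + 334.0·Cₑ = 4744·3.980
→ Cₑ = (4744·3.980 − 4410·0.5000) / 334.0 = 49.93 mg/L.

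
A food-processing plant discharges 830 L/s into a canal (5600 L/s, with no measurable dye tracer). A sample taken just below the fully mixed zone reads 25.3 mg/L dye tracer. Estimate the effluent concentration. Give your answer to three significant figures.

196 mg/L

Mass balance: 5600·0 + 830.0·Cₑ = 6430·25.30
→ Cₑ = (6430·25.30 − 5600·0) / 830.0 = 196.0 mg/L.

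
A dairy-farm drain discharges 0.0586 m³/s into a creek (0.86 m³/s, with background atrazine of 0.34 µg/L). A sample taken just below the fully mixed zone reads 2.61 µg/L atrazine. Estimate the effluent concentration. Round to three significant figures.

35.9 µg/L

Mass balance: 0.8600·0.3400 + 0.05860·Cₑ = 0.9186·2.610
→ Cₑ = (0.9186·2.610 − 0.8600·0.3400) / 0.05860 = 35.92 µg/L.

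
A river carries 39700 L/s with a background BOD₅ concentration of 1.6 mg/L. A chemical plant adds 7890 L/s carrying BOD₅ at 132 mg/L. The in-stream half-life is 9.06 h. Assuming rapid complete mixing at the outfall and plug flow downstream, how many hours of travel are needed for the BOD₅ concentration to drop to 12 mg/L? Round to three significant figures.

8.63 h

Mass balance: C = (39700·1.600 + 7890·132.0) / 47590 = 1105000/47590 = 23.22 mg/L.
Half-life 9.06 h → k = ln 2 / 9.06 = 0.07651 h⁻¹ = 1.836 d⁻¹.
23.22·exp(−k·t) = 12 → t = ln(23.22/12)/k = 31060 s = 8.628 h.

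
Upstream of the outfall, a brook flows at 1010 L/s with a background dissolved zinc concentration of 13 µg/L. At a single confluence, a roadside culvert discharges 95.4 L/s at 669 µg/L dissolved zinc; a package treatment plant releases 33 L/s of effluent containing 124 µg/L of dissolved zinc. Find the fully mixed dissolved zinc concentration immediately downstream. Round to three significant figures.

71.2 µg/L

Flow-weighted average: C = (1010·13.00 + 95.40·669.0 + 33.00·124.0) / 1138 = 81040/1138 = 71.19 µg/L.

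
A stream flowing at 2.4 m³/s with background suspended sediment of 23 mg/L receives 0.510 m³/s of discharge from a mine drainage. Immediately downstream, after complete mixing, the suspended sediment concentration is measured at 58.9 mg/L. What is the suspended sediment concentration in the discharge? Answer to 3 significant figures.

Mass balance: 2.400·23.00 + 0.5100·Cₑ = 2.910·58.90
→ Cₑ = (2.910·58.90 − 2.400·23.00) / 0.5100 = 227.8 mg/L.

228 mg/L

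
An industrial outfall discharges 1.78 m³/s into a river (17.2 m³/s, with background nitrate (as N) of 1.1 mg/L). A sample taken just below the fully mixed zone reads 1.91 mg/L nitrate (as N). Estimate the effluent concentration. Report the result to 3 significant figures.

Mass balance: 17.20·1.100 + 1.780·Cₑ = 18.98·1.910
→ Cₑ = (18.98·1.910 − 17.20·1.100) / 1.780 = 9.737 mg/L.

9.74 mg/L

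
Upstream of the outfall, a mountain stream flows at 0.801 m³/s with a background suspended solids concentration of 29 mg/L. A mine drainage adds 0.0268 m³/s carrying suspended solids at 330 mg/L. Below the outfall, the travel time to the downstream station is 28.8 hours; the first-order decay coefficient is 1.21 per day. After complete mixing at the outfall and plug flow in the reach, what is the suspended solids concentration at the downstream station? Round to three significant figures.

9.07 mg/L

Flow-weighted average: C = (0.8010·29.00 + 0.02680·330.0) / 0.8278 = 32.07/0.8278 = 38.74 mg/L.
Applying C = C₀e^(−kt): 38.74 × 0.2341 = 9.070 mg/L.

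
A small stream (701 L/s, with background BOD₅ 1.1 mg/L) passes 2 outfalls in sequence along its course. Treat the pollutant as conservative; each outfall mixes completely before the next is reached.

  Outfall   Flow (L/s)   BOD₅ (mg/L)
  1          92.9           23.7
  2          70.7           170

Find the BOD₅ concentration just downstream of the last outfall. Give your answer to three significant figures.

Below outfall 1: Q → 793.9 L/s, C = (701.0·1.100 + 92.90·23.70)/793.9 = 3.745 mg/L.
Below outfall 2: Q → 864.6 L/s, C = (793.9·3.745 + 70.70·170.0)/864.6 = 17.34 mg/L.

17.3 mg/L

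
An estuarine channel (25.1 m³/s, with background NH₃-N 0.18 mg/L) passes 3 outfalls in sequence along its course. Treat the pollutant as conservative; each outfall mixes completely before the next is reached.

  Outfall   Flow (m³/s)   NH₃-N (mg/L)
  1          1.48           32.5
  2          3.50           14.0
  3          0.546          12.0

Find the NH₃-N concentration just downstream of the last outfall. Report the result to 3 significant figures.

3.53 mg/L

Outfall 1: combined Q = 26.58 m³/s; C = (25.10·0.1800 + 1.480·32.50)/26.58 = 1.980 mg/L.
Outfall 2: combined Q = 30.08 m³/s; C = (26.58·1.980 + 3.500·14.00)/30.08 = 3.378 mg/L.
Outfall 3: combined Q = 30.63 m³/s; C = (30.08·3.378 + 0.5460·12.00)/30.63 = 3.532 mg/L.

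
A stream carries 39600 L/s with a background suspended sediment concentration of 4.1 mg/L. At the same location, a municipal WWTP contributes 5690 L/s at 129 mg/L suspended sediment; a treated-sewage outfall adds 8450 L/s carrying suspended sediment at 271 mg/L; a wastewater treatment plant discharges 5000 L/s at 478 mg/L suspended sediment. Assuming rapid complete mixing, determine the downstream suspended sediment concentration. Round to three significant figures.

After mixing, C = (39600·4.100 + 5690·129.0 + 8450·271.0 + 5000·478.0) / 58740 = 5576000/58740 = 94.93 mg/L.

94.9 mg/L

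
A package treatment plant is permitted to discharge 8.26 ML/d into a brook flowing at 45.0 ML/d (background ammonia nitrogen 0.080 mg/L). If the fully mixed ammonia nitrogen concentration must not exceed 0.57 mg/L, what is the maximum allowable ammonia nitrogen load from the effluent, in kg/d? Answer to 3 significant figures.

26.8 kg/d

Mass balance at the limit: 45.00·0.08000 + 8.260·Cₑ = 53.26·0.57 → Cₑ = 3.239 mg/L.
8.260 ML/d = 0.09560 m³/s. Load = 0.09560 m³/s × 3.239 g/m³ × 86 400 s/d = 26.76 kg/d.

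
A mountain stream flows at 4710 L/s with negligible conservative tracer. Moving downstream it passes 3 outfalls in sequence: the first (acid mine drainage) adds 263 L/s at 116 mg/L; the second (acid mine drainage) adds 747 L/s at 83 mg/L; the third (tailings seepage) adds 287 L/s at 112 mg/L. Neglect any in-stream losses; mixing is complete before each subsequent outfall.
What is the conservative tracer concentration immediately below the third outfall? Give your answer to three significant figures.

20.8 mg/L

Below outfall 1: Q → 4973 L/s, C = (4710·0 + 263.0·116.0)/4973 = 6.135 mg/L.
Below outfall 2: Q → 5720 L/s, C = (4973·6.135 + 747.0·83.00)/5720 = 16.17 mg/L.
Below outfall 3: Q → 6007 L/s, C = (5720·16.17 + 287.0·112.0)/6007 = 20.75 mg/L.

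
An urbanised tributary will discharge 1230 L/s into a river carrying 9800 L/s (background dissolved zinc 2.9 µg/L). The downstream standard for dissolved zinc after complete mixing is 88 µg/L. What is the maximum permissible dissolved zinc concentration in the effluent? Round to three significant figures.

At the limit, (Qr·Cr + Qe·Cₑ)/(Qr + Qe) = 88:
Cₑ = (11030·88 − 9800·2.900) / 1230 = 766.0 µg/L.

766 µg/L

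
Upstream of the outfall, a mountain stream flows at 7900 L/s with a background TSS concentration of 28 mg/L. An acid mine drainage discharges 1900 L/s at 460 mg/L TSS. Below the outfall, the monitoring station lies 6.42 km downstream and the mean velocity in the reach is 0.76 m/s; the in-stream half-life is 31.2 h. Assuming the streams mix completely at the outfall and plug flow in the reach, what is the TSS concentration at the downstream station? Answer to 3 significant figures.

Mixed concentration C = ΣQC/ΣQ = (7900·28.00 + 1900·460.0) / 9800 = 1095000/9800 = 111.8 mg/L.
Travel time t = 6.42·1000 / 0.76 = 8447 s = 2.346 h.
Half-life 31.2 h → k = ln 2 / 31.2 = 0.02222 h⁻¹ = 0.5332 d⁻¹.
Decay over the reach: 111.8·exp(−kt) = 111.8·0.9492 = 106.1 mg/L.

106 mg/L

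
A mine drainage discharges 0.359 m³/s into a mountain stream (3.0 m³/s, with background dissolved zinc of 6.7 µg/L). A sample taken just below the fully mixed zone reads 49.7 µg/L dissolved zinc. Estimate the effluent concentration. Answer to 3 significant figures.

409 µg/L

Mass balance: 3.000·6.700 + 0.3590·Cₑ = 3.359·49.70
→ Cₑ = (3.359·49.70 − 3.000·6.700) / 0.3590 = 409.0 µg/L.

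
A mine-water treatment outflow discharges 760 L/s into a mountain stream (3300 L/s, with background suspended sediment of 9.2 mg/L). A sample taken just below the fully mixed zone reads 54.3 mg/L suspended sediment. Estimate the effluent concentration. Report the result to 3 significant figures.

250 mg/L

Mass balance: 3300·9.200 + 760.0·Cₑ = 4060·54.30
→ Cₑ = (4060·54.30 − 3300·9.200) / 760.0 = 250.1 mg/L.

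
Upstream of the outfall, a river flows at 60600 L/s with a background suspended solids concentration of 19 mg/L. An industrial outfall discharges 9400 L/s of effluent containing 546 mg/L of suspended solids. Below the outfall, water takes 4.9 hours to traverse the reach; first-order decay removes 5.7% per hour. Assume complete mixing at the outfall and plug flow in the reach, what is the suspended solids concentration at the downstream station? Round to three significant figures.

Conservation of mass: C = (60600·19.00 + 9400·546.0) / 70000 = 6284000/70000 = 89.77 mg/L.
5.7%/h lost → k = −ln(1 − 0.057) = 0.05869 h⁻¹.
First-order decay: C = 89.77·exp(−k·t) = 89.77·0.7501 = 67.33 mg/L.

67.3 mg/L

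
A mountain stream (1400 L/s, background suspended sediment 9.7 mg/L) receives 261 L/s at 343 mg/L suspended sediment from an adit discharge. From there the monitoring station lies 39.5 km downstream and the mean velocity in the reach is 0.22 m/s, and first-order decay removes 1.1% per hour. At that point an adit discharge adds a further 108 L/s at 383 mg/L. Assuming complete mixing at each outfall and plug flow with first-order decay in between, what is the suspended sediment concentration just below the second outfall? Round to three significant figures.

Mixed concentration C = ΣQC/ΣQ = (1400·9.700 + 261.0·343.0) / 1661 = 103100/1661 = 62.07 mg/L; combined flow 1661 L/s.
Travel time t = 39.5·1000 / 0.22 = 179500 s = 49.87 h.
1.1%/h lost → k = −ln(1 − 0.011) = 0.01106 h⁻¹.
Applying C = C₀e^(−kt): 62.07 × 0.5760 = 35.75 mg/L.
At the second outfall, C = (1661·35.75 + 108.0·383.0) / (1661 + 108.0) = 56.95 mg/L.

57.0 mg/L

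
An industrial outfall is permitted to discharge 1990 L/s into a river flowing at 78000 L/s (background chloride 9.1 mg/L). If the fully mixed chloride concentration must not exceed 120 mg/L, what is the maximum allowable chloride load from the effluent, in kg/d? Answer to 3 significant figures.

768000 kg/d

Mass balance at the limit: 78000·9.100 + 1990·Cₑ = 79990·120 → Cₑ = 4467 mg/L.
1990 L/s = 1.990 m³/s. Load = 1.990 m³/s × 4467 g/m³ × 86 400 s/d = 768000 kg/d.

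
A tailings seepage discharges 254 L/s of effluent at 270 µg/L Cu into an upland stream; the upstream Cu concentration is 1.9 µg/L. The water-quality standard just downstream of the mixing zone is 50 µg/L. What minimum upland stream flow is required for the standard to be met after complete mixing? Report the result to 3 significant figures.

Set C_mix = 50: (Q·1.900 + 254.0·270.0) / (Q + 254.0) = 50
→ Q = 254.0·(270.0 − 50)/(50 − 1.900) = 1162 L/s.

1160 L/s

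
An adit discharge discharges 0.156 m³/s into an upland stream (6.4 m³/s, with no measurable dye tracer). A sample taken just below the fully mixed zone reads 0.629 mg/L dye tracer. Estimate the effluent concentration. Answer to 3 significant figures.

26.4 mg/L

Mass balance: 6.400·0 + 0.1560·Cₑ = 6.556·0.6290
→ Cₑ = (6.556·0.6290 − 6.400·0) / 0.1560 = 26.43 mg/L.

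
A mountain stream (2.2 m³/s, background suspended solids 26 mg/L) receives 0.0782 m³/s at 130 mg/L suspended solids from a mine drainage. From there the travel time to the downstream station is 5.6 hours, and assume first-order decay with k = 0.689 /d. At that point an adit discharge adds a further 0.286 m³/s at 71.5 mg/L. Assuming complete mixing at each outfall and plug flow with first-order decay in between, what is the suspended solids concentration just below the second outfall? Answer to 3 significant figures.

30.3 mg/L

Flow-weighted average: C = (2.200·26.00 + 0.07820·130.0) / 2.278 = 67.37/2.278 = 29.57 mg/L; combined flow 2.278 m³/s.
Decay over the reach: 29.57·exp(−kt) = 29.57·0.8515 = 25.18 mg/L.
At the second outfall, C = (2.278·25.18 + 0.2860·71.50) / (2.278 + 0.2860) = 30.34 mg/L.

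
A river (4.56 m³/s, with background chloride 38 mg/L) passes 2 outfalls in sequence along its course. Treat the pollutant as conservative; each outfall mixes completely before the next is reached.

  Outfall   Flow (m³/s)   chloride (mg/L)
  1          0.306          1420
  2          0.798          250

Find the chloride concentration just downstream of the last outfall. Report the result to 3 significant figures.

143 mg/L

After outfall 1: Q = 4.560 + 0.3060 = 4.866 m³/s; C = (4.560·38.00 + 0.3060·1420)/4.866 = 124.9 mg/L.
After outfall 2: Q = 4.866 + 0.7980 = 5.664 m³/s; C = (4.866·124.9 + 0.7980·250.0)/5.664 = 142.5 mg/L.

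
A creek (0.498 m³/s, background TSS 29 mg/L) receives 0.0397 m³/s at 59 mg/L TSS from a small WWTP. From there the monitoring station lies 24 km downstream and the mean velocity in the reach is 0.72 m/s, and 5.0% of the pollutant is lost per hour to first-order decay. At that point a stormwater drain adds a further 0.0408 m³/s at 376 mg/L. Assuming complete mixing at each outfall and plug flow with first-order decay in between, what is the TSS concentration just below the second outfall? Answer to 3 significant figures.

44.6 mg/L

After mixing, C = (0.4980·29.00 + 0.03970·59.00) / 0.5377 = 16.78/0.5377 = 31.21 mg/L; combined flow 0.5377 m³/s.
Travel time t = 24·1000 / 0.72 = 33330 s = 9.259 h.
5.0%/h lost → k = −ln(1 − 0.05) = 0.05129 h⁻¹.
First-order decay: C = 31.21·exp(−k·t) = 31.21·0.6219 = 19.41 mg/L.
Second outfall: C = (0.5377·19.41 + 0.04080·376.0)/0.5785 = 44.56 mg/L.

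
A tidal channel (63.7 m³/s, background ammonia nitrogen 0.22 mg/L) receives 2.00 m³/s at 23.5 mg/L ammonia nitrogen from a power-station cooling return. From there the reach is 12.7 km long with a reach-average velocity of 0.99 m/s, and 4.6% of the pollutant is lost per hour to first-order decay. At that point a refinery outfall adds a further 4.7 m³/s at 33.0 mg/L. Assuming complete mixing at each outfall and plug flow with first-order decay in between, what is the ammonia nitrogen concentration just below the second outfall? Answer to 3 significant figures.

2.94 mg/L

Conservation of mass: C = (63.70·0.2200 + 2.000·23.50) / 65.70 = 61.01/65.70 = 0.9287 mg/L; combined flow 65.70 m³/s.
Travel time t = 12.7·1000 / 0.99 = 12830 s = 3.563 h.
4.6%/h lost → k = −ln(1 − 0.046) = 0.04709 h⁻¹.
Applying C = C₀e^(−kt): 0.9287 × 0.8455 = 0.7852 mg/L.
At the second outfall, C = (65.70·0.7852 + 4.700·33.00) / (65.70 + 4.700) = 2.936 mg/L.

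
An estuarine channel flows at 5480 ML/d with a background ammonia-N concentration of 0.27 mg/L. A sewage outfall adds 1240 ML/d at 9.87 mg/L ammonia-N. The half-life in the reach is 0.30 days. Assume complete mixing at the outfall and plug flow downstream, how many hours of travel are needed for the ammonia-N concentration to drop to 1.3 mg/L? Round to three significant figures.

4.69 h

Mass balance: C = (5480·0.2700 + 1240·9.870) / 6720 = 13720/6720 = 2.041 mg/L.
Half-life 0.30 d → k = ln 2 / 0.30 = 2.310 d⁻¹.
2.041·exp(−k·t) = 1.3 → t = ln(2.041/1.3)/k = 16880 s = 4.688 h.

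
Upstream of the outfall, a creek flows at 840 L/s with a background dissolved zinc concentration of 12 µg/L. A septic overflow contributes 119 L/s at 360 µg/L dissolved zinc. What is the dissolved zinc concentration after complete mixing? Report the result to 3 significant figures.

Mass balance: C = (840.0·12.00 + 119.0·360.0) / 959.0 = 52920/959.0 = 55.18 µg/L.

55.2 µg/L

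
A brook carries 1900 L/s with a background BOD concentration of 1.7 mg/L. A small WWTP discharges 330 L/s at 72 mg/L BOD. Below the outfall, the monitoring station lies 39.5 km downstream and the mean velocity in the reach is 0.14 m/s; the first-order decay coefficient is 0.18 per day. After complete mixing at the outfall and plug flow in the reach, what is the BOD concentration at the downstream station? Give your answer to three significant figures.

6.72 mg/L

After mixing, C = (1900·1.700 + 330.0·72.00) / 2230 = 26990/2230 = 12.10 mg/L.
Travel time t = 39.5·1000 / 0.14 = 282100 s = 78.37 h.
Decay over the reach: 12.10·exp(−kt) = 12.10·0.5555 = 6.724 mg/L.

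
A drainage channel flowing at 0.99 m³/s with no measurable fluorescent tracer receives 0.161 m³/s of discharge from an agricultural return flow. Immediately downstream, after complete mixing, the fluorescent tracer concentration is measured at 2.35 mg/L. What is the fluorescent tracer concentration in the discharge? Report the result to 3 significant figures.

Mass balance: 0.9900·0 + 0.1610·Cₑ = 1.151·2.350
→ Cₑ = (1.151·2.350 − 0.9900·0) / 0.1610 = 16.80 mg/L.

16.8 mg/L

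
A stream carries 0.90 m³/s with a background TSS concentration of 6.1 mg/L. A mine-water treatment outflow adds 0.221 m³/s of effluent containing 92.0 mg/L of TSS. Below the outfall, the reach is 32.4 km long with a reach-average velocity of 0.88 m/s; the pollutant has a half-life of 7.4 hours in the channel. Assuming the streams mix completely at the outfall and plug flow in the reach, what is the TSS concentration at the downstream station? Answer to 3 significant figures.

After mixing, C = (0.9000·6.100 + 0.2210·92.00) / 1.121 = 25.82/1.121 = 23.03 mg/L.
Travel time t = 32.4·1000 / 0.88 = 36820 s = 10.23 h.
Half-life 7.4 h → k = ln 2 / 7.4 = 0.09367 h⁻¹ = 2.248 d⁻¹.
Applying C = C₀e^(−kt): 23.03 × 0.3837 = 8.838 mg/L.

8.84 mg/L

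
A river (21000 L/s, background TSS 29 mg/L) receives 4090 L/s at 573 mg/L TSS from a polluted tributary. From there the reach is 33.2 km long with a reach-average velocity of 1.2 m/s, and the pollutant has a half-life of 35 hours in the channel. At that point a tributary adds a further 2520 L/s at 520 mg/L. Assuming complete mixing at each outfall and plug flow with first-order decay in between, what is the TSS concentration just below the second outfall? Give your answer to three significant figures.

After mixing, C = (21000·29.00 + 4090·573.0) / 25090 = 2953000/25090 = 117.7 mg/L; combined flow 25090 L/s.
Travel time t = 33.2·1000 / 1.2 = 27670 s = 7.685 h.
Half-life 35 h → k = ln 2 / 35 = 0.01980 h⁻¹ = 0.4753 d⁻¹.
Applying C = C₀e^(−kt): 117.7 × 0.8588 = 101.1 mg/L.
Second outfall: C = (25090·101.1 + 2520·520.0)/27610 = 139.3 mg/L.

139 mg/L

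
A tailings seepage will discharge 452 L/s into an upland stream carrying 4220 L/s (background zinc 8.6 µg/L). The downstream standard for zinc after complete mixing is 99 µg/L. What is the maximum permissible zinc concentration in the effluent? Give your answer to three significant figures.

943 µg/L

At the limit, (Qr·Cr + Qe·Cₑ)/(Qr + Qe) = 99:
Cₑ = (4672·99 − 4220·8.600) / 452.0 = 943.0 µg/L.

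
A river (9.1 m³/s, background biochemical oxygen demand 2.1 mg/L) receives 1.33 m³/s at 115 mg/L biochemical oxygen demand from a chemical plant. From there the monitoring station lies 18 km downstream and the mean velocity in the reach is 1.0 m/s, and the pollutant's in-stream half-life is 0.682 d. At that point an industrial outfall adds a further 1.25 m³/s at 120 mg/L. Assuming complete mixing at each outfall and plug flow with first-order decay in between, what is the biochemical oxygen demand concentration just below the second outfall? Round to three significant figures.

Mixed concentration C = ΣQC/ΣQ = (9.100·2.100 + 1.330·115.0) / 10.43 = 172.1/10.43 = 16.50 mg/L; combined flow 10.43 m³/s.
Travel time t = 18·1000 / 1.0 = 18000 s = 5.000 h.
Half-life 0.682 d → k = ln 2 / 0.682 = 1.016 d⁻¹.
First-order decay: C = 16.50·exp(−k·t) = 16.50·0.8092 = 13.35 mg/L.
At the second outfall, C = (10.43·13.35 + 1.250·120.0) / (10.43 + 1.250) = 24.76 mg/L.

24.8 mg/L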